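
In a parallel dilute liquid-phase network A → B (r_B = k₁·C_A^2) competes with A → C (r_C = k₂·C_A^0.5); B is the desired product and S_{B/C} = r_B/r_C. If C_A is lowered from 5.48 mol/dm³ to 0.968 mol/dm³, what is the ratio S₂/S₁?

S_{B/C} = (k₁/k₂)·C_A^1.5, so S₂/S₁ = (C_{A,2}/C_{A,1})^1.5.
= (0.968/5.48)^1.5 = (0.1766)^1.5 = 0.0742.

0.0742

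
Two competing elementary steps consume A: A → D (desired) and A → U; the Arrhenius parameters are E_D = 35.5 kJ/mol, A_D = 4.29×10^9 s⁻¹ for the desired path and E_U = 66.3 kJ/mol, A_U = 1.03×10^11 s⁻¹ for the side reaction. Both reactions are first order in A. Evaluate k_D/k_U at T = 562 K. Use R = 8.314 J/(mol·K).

Since both paths have the same order in A, the concentration cancels and S_{D/U} = k_D/k_U = (A_D/A_U)·exp[(E_U−E_D)/(RT)].
(E_U−E_D)/(RT) = (66.3−35.5)×10³/(8.314×562) = 30800/4672 = 6.592.
k_D/k_U = (4.29×10^9/1.03×10^11)·exp(6.592) = 0.04165 × 729.1 = 30.4.

30.4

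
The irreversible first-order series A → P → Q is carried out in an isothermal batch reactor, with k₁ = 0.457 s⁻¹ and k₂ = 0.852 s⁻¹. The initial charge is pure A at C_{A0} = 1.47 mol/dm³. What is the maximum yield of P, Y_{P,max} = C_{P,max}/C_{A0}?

0.261

For a first-order series the maximum intermediate yield is C_{P,max}/C_{A0} = (k₁/k₂)^[k₂/(k₂−k₁)].
= (0.457/0.852)^(0.852/(0.852−0.457)) = (0.5364)^(2.157) = 0.2609.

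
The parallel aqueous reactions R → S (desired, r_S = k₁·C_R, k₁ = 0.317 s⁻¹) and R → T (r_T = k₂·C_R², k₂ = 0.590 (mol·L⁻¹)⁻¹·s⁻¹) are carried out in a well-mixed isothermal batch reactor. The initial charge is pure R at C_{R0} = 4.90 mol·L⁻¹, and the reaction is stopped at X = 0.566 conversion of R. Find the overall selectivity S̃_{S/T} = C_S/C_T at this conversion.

C_R = C_{R0}(1−X) = 2.127 mol·L⁻¹.
Along a PFR/batch, dC_S/dC_R = −r_S/(r_S+r_T) = −k₁/(k₁+k₂·C_R).
Integrating from C_{R0} to C_R: C_S = (0.317/0.590)·ln[(0.317+0.590·4.90)/(0.317+0.590·2.13)] = 0.5373·ln(3.208/1.572) = 0.3834 mol·L⁻¹.
C_T = (C_{R0}−C_R)−C_S = 2.390 mol·L⁻¹; S̃_{S/T} = 0.3834/2.390 = 0.160.

0.160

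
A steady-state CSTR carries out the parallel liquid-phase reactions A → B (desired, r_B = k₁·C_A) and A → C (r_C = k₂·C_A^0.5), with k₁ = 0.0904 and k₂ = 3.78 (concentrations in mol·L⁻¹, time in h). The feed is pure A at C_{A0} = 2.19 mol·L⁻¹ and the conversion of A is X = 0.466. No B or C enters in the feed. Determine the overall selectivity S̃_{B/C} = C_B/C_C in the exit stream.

0.0259

Exit C_A = C_{A0}(1−X) = 2.19×0.534 = 1.169 mol·L⁻¹.
In a CSTR the entire volume is at exit conditions, so r_B = 0.0904×1.169 = 0.1057 and r_C = 3.78×1.169^0.5 = 4.088.
Overall selectivity = C_B/C_C = r_Bτ/(r_Cτ) = r_B/r_C = 0.0259.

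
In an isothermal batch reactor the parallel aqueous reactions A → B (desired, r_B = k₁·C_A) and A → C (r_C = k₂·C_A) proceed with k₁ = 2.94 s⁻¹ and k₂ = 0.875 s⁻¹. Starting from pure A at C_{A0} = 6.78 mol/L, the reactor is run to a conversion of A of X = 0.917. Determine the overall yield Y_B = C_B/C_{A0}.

C_A = C_{A0}(1−X) = 0.5627 mol/L.
Both paths are first order in A, so the instantaneous fraction to B is constant: dC_B/d(−C_A) = k₁/(k₁+k₂) = 0.7706.
C_B = 0.7706·(C_{A0}−C_A) = 0.7706×6.217 = 4.79 mol/L.
Y_B = C_B/C_{A0} = 4.791/6.78 = 0.707.

0.707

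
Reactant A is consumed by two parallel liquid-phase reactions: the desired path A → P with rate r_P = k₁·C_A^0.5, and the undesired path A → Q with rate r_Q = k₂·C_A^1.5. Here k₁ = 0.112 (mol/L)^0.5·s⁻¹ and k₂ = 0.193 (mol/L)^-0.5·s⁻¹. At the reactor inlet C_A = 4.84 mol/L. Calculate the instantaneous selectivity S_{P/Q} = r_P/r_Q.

0.120

S_{P/Q} = r_P/r_Q = (k₁·C_A^0.5)/(k₂·C_A^1.5) = (k₁/k₂)·C_A⁻¹.
= (0.112×4.840^0.5) / (0.193×4.840^1.5) = 0.2464/2.055 = 0.120.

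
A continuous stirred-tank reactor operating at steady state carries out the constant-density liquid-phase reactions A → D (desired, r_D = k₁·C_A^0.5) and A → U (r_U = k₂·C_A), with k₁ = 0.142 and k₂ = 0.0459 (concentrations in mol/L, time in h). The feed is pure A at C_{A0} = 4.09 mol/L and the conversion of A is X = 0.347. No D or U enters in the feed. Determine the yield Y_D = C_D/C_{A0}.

Exit C_A = C_{A0}(1−X) = 4.09×0.653 = 2.671 mol/L.
Rates in a CSTR are evaluated at the outlet concentration: r_D = 0.142×2.671^0.5 = 0.2321, r_U = 0.0459×2.671 = 0.1226.
Fraction of consumed A going to D: r_D/(r_D+r_U) = 0.6543.
C_D = 0.6543·C_{A0}·X = 0.6543×4.09×0.347 = 0.929 mol/L; Y_D = C_D/C_{A0} = 0.227.

0.227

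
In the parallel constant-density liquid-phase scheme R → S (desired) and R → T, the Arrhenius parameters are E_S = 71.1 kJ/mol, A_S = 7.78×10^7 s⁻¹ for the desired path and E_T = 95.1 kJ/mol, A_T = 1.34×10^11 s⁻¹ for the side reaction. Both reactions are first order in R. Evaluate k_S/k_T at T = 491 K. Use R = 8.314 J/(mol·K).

Since both paths have the same order in R, the concentration cancels and S_{S/T} = k_S/k_T = (A_S/A_T)·exp[(E_T−E_S)/(RT)].
(E_T−E_S)/(RT) = (95.1−71.1)×10³/(8.314×491) = 24000/4082 = 5.879.
k_S/k_T = (7.78×10^7/1.34×10^11)·exp(5.879) = 5.806×10^-4 × 357.5 = 0.208.
Since E_S < E_T, lowering the temperature improves selectivity toward S.

0.208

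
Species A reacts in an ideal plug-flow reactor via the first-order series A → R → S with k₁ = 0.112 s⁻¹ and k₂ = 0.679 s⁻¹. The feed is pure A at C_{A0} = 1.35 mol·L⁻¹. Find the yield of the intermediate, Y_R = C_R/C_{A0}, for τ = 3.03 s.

Solving the coupled first-order balances gives C_R(τ) = [k₁/(k₂−k₁)]·C_{A0}·(e^(−k₁τ) − e^(−k₂τ)).
e^(−k₁τ) = e^(−0.112×3.03) = e^(−0.3394) = 0.7122; e^(−k₂τ) = e^(−2.057) = 0.1278.
C_R = 0.112×1.35/(0.679−0.112) × (0.7122−0.1278) = 0.2667×0.5844 = 0.1558 mol·L⁻¹.
Y_R = C_R/C_{A0} = 0.1558/1.35 = 0.115.

0.115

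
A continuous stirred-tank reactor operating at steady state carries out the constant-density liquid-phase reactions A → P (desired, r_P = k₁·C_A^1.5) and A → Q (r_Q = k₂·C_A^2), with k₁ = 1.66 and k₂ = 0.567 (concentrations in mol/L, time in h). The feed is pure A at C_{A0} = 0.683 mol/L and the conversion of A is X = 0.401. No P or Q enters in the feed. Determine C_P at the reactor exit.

Exit C_A = C_{A0}(1−X) = 0.683×0.599 = 0.4091 mol/L.
Rates in a CSTR are evaluated at the outlet concentration: r_P = 1.66×0.4091^1.5 = 0.4344, r_Q = 0.567×0.4091^2 = 0.09490.
Fraction of consumed A going to P: r_P/(r_P+r_Q) = 0.8207.
C_P = 0.8207·C_{A0}·X = 0.8207×0.683×0.401 = 0.225 mol/L.

0.225 mol/L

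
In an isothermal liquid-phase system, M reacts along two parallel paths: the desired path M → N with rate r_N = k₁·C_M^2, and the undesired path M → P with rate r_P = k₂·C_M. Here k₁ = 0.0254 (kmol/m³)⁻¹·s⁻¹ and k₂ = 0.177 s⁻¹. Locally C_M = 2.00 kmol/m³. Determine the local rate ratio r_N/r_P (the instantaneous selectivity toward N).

S_{N/P} = r_N/r_P = (k₁·C_M^2)/(k₂·C_M) = (k₁/k₂)·C_M.
= (0.0254×2.000^2) / (0.177×2.000) = 0.1016/0.3540 = 0.287.

0.287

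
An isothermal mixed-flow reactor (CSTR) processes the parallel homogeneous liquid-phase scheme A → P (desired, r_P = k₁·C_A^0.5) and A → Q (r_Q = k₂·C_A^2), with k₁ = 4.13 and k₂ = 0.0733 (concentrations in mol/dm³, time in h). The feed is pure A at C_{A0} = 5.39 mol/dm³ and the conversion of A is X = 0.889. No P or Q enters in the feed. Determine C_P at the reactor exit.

4.75 mol/dm³

Exit C_A = C_{A0}(1−X) = 5.39×0.111 = 0.5983 mol/dm³.
A CSTR operates uniformly at the exit composition, giving r_P = 3.195 and r_Q = 0.02624 (each k·C_A^n at C_A = 0.5983).
Fraction of consumed A going to P: r_P/(r_P+r_Q) = 0.9919.
C_P = 0.9919·C_{A0}·X = 0.9919×5.39×0.889 = 4.75 mol/dm³.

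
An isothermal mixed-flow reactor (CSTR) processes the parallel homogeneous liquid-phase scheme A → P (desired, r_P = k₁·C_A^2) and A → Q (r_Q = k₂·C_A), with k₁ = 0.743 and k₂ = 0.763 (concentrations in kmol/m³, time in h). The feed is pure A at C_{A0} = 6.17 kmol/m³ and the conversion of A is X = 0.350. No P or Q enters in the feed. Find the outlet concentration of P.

Exit C_A = C_{A0}(1−X) = 6.17×0.650 = 4.011 kmol/m³.
A CSTR operates uniformly at the exit composition, giving r_P = 11.95 and r_Q = 3.060 (each k·C_A^n at C_A = 4.011).
Fraction of consumed A going to P: r_P/(r_P+r_Q) = 0.7961.
C_P = 0.7961·C_{A0}·X = 0.7961×6.17×0.350 = 1.72 kmol/m³.

1.72 kmol/m³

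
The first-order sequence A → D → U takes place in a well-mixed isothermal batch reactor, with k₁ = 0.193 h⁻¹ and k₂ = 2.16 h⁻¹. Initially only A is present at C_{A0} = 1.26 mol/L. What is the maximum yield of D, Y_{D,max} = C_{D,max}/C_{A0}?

0.0705

Evaluating C_D at t_opt = ln(k₂/k₁)/(k₂−k₁) gives C_{D,max}/C_{A0} = (k₁/k₂)^[k₂/(k₂−k₁)].
= (0.193/2.16)^(2.16/(2.16−0.193)) = (0.08935)^(1.098) = 0.07050.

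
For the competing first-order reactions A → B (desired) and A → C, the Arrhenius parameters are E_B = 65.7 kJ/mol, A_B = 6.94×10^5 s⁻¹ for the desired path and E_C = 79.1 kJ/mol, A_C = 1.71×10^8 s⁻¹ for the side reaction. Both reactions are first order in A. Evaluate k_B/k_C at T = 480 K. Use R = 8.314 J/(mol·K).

k_B/k_C = (A_B/A_C)·exp[−(E_B−E_C)/(RT)] = (A_B/A_C)·exp[(E_C−E_B)/(RT)].
(E_C−E_B)/(RT) = (79.1−65.7)×10³/(8.314×480) = 13400/3991 = 3.358.
k_B/k_C = (6.94×10^5/1.71×10^8)·exp(3.358) = 0.004058 × 28.73 = 0.117.
Since E_B < E_C, lowering the temperature improves selectivity toward B.

0.117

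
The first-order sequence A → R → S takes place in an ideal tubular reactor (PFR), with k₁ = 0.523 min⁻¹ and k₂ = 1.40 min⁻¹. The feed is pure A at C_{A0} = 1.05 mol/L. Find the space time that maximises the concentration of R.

1.12 min

The intermediate peaks when r₁ = r₂, i.e. k₁e^(−k₁τ) = k₂e^(−k₂τ), giving τ_opt = ln(k₂/k₁)/(k₂−k₁).
= ln(1.40/0.523)/(1.40−0.523) = ln(2.677)/0.8770 = 0.9846/0.8770 = 1.12 min.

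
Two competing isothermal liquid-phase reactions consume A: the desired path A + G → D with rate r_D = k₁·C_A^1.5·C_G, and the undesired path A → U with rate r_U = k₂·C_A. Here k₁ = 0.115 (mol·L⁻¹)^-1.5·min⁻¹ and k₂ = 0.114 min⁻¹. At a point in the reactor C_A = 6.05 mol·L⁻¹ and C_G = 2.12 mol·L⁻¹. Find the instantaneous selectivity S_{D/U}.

S_{D/U} = r_D/r_U = (k₁·C_A^1.5·C_G)/(k₂·C_A) = (k₁/k₂)·C_A^0.5·C_G.
= (0.115×6.050^1.5×2.120) / (0.114×6.050) = 3.628/0.6897 = 5.26.

5.26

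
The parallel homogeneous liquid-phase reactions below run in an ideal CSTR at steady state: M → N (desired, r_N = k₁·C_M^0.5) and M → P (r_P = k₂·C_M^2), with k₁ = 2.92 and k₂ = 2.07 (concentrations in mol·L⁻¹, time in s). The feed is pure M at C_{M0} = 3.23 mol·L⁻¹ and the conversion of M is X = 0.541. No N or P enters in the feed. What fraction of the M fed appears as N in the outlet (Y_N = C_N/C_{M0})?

0.237

Exit C_M = C_{M0}(1−X) = 3.23×0.459 = 1.483 mol·L⁻¹.
Rates in a CSTR are evaluated at the outlet concentration: r_N = 2.92×1.483^0.5 = 3.555, r_P = 2.07×1.483^2 = 4.550.
Fraction of consumed M going to N: r_N/(r_N+r_P) = 0.4387.
C_N = 0.4387·C_{M0}·X = 0.4387×3.23×0.541 = 0.767 mol·L⁻¹; Y_N = C_N/C_{M0} = 0.237.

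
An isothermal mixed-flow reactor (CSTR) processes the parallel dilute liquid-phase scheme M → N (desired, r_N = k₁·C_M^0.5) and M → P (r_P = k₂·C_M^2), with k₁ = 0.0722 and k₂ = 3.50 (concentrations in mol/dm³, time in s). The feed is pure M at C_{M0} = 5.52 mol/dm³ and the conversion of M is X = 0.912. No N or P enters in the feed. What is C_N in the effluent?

Exit C_M = C_{M0}(1−X) = 5.52×0.0880 = 0.4858 mol/dm³.
Rates in a CSTR are evaluated at the outlet concentration: r_N = 0.0722×0.4858^0.5 = 0.05032, r_P = 3.50×0.4858^2 = 0.8259.
Fraction of consumed M going to N: r_N/(r_N+r_P) = 0.05743.
C_N = 0.05743·C_{M0}·X = 0.05743×5.52×0.912 = 0.289 mol/dm³.

0.289 mol/dm³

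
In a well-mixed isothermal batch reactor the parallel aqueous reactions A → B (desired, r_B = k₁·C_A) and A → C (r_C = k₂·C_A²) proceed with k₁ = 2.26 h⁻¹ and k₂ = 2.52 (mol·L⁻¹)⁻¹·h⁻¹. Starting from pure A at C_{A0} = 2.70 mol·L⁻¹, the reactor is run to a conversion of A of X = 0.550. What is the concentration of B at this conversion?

C_A = C_{A0}(1−X) = 1.215 mol·L⁻¹.
Along a PFR/batch, dC_B/dC_A = −r_B/(r_B+r_C) = −k₁/(k₁+k₂·C_A).
Integrating from C_{A0} to C_A: C_B = (2.26/2.52)·ln[(2.26+2.52·2.70)/(2.26+2.52·1.21)] = 0.8968·ln(9.064/5.322) = 0.4776 mol·L⁻¹.

0.478 mol·L⁻¹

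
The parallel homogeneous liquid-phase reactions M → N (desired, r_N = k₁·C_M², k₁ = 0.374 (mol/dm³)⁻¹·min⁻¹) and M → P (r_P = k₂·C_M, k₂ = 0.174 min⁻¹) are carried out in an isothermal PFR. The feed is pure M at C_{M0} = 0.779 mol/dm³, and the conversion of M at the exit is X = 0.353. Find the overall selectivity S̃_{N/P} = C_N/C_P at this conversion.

1.37

C_M = C_{M0}(1−X) = 0.5040 mol/dm³.
Along a PFR/batch, dC_P/dC_M = −r_P/(r_N+r_P) = −k₂/(k₂+k₁·C_M).
Integrating from C_{M0} to C_M: C_P = (0.174/0.374)·ln[(0.174+0.374·0.779)/(0.174+0.374·0.504)] = 0.4652·ln(0.4653/0.3625) = 0.1162 mol/dm³.
Then C_N = (C_{M0}−C_M) − C_P = 0.2750 − 0.1162 = 0.1588 mol/dm³.
S̃_{N/P} = C_N/C_P = 0.1588/0.1162 = 1.37.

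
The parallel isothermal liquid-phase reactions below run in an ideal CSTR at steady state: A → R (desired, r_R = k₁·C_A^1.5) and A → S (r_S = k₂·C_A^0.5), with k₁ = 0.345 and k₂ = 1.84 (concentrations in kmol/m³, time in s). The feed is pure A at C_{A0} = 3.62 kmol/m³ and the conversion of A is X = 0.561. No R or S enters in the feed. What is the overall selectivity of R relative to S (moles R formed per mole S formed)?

0.298

Exit C_A = C_{A0}(1−X) = 3.62×0.439 = 1.589 kmol/m³.
Rates in a CSTR are evaluated at the outlet concentration: r_R = 0.345×1.589^1.5 = 0.6912, r_S = 1.84×1.589^0.5 = 2.320.
Overall selectivity = C_R/C_S = r_Rτ/(r_Sτ) = r_R/r_S = 0.298.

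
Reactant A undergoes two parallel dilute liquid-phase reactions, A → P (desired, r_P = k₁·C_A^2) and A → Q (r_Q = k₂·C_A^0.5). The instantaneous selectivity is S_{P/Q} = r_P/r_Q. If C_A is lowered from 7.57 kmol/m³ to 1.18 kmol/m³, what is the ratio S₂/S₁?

S_{P/Q} = (k₁/k₂)·C_A^1.5, so S₂/S₁ = (C_{A,2}/C_{A,1})^1.5.
= (1.18/7.57)^1.5 = (0.1559)^1.5 = 0.0615.
Selectivity toward P falls as C_A falls — high-concentration operation is favoured.

0.0615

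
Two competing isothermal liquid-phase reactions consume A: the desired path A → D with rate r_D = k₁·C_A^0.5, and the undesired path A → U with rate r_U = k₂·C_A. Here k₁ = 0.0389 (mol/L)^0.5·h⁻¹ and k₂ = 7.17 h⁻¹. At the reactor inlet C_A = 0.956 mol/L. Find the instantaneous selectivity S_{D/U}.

0.00555

S_{D/U} = r_D/r_U = (k₁·C_A^0.5)/(k₂·C_A) = (k₁/k₂)·C_A^-0.5.
= (0.0389×0.9560^0.5) / (7.17×0.9560) = 0.03803/6.855 = 0.00555.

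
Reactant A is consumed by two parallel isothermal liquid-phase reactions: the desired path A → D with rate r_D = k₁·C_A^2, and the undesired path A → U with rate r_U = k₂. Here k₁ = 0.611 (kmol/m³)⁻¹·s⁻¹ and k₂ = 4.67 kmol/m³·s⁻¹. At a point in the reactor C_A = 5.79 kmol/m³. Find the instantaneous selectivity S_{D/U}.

4.39

S_{D/U} = r_D/r_U = (k₁·C_A^2)/(k₂) = (k₁/k₂)·C_A^2.
= (0.611×5.790^2) / (4.67) = 20.48/4.670 = 4.39.
Since the desired path is higher order in A, keeping C_A high (PFR or concentrated feed) favours D.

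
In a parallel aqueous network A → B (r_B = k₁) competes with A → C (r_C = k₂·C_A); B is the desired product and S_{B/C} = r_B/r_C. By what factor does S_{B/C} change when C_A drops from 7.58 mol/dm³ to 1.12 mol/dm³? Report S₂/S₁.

S_{B/C} = (k₁/k₂)·C_A⁻¹, so S₂/S₁ = (C_{A,2}/C_{A,1})⁻¹.
= 7.58/1.12 = 6.77.

6.77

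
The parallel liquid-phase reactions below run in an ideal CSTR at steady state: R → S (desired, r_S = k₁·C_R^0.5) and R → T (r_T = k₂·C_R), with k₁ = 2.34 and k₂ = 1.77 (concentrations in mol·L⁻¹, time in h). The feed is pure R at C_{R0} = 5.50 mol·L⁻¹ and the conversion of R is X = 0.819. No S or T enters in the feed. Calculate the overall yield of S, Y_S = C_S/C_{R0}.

0.467

Exit C_R = C_{R0}(1−X) = 5.50×0.181 = 0.9955 mol·L⁻¹.
A CSTR operates uniformly at the exit composition, giving r_S = 2.335 and r_T = 1.762 (each k·C_R^n at C_R = 0.9955).
Fraction of consumed R going to S: r_S/(r_S+r_T) = 0.5699.
C_S = 0.5699·C_{R0}·X = 0.5699×5.50×0.819 = 2.57 mol·L⁻¹; Y_S = C_S/C_{R0} = 0.467.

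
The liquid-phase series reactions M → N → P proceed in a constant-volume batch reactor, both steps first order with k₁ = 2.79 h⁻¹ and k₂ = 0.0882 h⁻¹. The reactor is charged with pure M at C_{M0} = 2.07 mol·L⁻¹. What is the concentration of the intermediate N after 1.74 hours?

1.82 mol·L⁻¹

The intermediate concentration in a first-order A→B→C sequence is C_N = k₁C_{M0}(e^(−k₁t) − e^(−k₂t))/(k₂−k₁).
e^(−k₁t) = e^(−2.79×1.74) = e^(−4.855) = 0.007792; e^(−k₂t) = e^(−0.1535) = 0.8577.
C_N = 2.79×2.07/(0.0882−2.79) × (0.007792−0.8577) = (-2.138)×(-0.8499) = 1.817 mol·L⁻¹.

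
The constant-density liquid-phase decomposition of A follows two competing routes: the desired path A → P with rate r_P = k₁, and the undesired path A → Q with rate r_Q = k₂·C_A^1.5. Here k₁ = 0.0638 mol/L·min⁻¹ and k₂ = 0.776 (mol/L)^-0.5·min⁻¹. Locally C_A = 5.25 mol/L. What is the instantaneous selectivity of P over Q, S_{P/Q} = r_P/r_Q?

S_{P/Q} = r_P/r_Q = (k₁)/(k₂·C_A^1.5) = (k₁/k₂)·C_A^-1.5.
= (0.0638) / (0.776×5.250^1.5) = 0.06380/9.335 = 0.00683.
The undesired path is higher order in A, so low C_A (CSTR or dilute feed) favours P.

0.00683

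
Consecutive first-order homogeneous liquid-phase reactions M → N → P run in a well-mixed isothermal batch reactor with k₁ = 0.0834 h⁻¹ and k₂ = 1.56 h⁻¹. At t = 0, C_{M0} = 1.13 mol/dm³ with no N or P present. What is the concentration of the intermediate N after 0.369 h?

0.0260 mol/dm³

Solving the coupled first-order balances gives C_N(t) = [k₁/(k₂−k₁)]·C_{M0}·(e^(−k₁t) − e^(−k₂t)).
e^(−k₁t) = e^(−0.0834×0.369) = e^(−0.03077) = 0.9697; e^(−k₂t) = e^(−0.5756) = 0.5623.
C_N = 0.0834×1.13/(1.56−0.0834) × (0.9697−0.5623) = 0.06382×0.4073 = 0.02600 mol/dm³.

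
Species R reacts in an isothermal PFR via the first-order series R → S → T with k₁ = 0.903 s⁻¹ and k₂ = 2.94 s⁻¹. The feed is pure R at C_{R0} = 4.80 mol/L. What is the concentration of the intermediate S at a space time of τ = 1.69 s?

For first-order series with pure R initially, C_S(τ) = k₁C_{R0}/(k₂−k₁)·(e^(−k₁τ) − e^(−k₂τ)).
e^(−k₁τ) = e^(−0.903×1.69) = e^(−1.526) = 0.2174; e^(−k₂τ) = e^(−4.969) = 0.006953.
C_S = 0.903×4.80/(2.94−0.903) × (0.2174−0.006953) = 2.128×0.2104 = 0.4478 mol/L.

0.448 mol/L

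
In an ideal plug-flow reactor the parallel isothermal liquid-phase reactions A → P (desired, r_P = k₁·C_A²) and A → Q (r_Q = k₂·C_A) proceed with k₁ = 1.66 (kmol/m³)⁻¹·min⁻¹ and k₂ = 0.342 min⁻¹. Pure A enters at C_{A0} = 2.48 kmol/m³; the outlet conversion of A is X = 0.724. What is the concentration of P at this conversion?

C_A = C_{A0}(1−X) = 0.6845 kmol/m³.
Along a PFR/batch, dC_Q/dC_A = −r_Q/(r_P+r_Q) = −k₂/(k₂+k₁·C_A).
Integrating from C_{A0} to C_A: C_Q = (0.342/1.66)·ln[(0.342+1.66·2.48)/(0.342+1.66·0.684)] = 0.2060·ln(4.459/1.478) = 0.2275 kmol/m³.
Then C_P = (C_{A0}−C_A) − C_Q = 1.796 − 0.2275 = 1.568 kmol/m³.

1.57 kmol/m³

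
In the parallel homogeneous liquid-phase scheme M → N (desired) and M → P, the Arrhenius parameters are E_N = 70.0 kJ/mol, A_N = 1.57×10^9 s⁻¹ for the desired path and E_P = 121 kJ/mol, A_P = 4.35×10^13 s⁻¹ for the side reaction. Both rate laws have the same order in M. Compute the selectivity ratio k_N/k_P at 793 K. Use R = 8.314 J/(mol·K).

0.0826

k_N/k_P = (A_N/A_P)·exp[−(E_N−E_P)/(RT)] = (A_N/A_P)·exp[(E_P−E_N)/(RT)].
(E_P−E_N)/(RT) = (121−70.0)×10³/(8.314×793) = 51000/6593 = 7.735.
k_N/k_P = (1.57×10^9/4.35×10^13)·exp(7.735) = 3.609×10^-5 × 2288 = 0.0826.
Since E_N < E_P, lowering the temperature improves selectivity toward N.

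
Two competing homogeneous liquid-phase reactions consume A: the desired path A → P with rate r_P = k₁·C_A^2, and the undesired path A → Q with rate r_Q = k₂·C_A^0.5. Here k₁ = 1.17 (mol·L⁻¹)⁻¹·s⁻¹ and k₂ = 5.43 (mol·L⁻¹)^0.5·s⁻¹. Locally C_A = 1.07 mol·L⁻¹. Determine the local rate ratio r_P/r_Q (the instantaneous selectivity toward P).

0.238

S_{P/Q} = r_P/r_Q = (k₁·C_A^2)/(k₂·C_A^0.5) = (k₁/k₂)·C_A^1.5.
= (1.17×1.070^2) / (5.43×1.070^0.5) = 1.340/5.617 = 0.238.
Since the desired path is higher order in A, keeping C_A high (PFR or concentrated feed) favours P.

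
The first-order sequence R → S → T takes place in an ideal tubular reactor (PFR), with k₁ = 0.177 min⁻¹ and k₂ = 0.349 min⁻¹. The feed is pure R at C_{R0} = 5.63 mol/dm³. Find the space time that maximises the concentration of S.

3.95 min

Setting dC_S/dτ = 0 gives τ_opt = ln(k₂/k₁)/(k₂−k₁).
= ln(0.349/0.177)/(0.349−0.177) = ln(1.972)/0.1720 = 0.6789/0.1720 = 3.95 min.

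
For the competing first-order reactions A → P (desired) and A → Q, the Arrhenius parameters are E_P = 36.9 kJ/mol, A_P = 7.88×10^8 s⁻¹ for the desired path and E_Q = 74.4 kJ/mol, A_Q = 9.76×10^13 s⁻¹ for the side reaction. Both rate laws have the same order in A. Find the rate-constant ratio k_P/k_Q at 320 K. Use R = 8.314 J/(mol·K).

10.7

Since both paths have the same order in A, the concentration cancels and S_{P/Q} = k_P/k_Q = (A_P/A_Q)·exp[(E_Q−E_P)/(RT)].
(E_Q−E_P)/(RT) = (74.4−36.9)×10³/(8.314×320) = 37500/2660 = 14.10.
k_P/k_Q = (7.88×10^8/9.76×10^13)·exp(14.10) = 8.074×10^-6 × 1.323×10^6 = 10.7.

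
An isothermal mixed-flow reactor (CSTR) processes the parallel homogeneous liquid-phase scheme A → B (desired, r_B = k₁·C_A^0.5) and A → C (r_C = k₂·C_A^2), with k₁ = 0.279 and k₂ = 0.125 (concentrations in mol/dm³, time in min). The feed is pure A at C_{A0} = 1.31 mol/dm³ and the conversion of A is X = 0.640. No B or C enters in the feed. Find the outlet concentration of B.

0.732 mol/dm³

Exit C_A = C_{A0}(1−X) = 1.31×0.360 = 0.4716 mol/dm³.
Rates in a CSTR are evaluated at the outlet concentration: r_B = 0.279×0.4716^0.5 = 0.1916, r_C = 0.125×0.4716^2 = 0.02780.
Fraction of consumed A going to B: r_B/(r_B+r_C) = 0.8733.
C_B = 0.8733·C_{A0}·X = 0.8733×1.31×0.640 = 0.732 mol/dm³.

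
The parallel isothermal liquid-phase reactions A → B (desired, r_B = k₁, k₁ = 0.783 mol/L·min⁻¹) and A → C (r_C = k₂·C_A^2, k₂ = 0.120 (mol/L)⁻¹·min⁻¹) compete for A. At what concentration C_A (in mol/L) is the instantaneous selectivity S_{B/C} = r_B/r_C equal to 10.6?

0.785 mol/L

S_{B/C} = (k₁/k₂)·C_A^-2 ⇒ C_A = (S·k₂/k₁)^(-0.5).
= (10.6×0.120/0.783)^(-0.5) = (1.625)^(-0.5) = 0.785 mol/L.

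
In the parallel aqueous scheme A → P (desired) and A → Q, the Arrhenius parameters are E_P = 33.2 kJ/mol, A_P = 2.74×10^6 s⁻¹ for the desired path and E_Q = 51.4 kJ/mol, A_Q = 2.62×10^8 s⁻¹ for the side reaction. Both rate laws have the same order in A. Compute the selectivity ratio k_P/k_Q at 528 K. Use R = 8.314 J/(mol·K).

0.661

Since both paths have the same order in A, the concentration cancels and S_{P/Q} = k_P/k_Q = (A_P/A_Q)·exp[(E_Q−E_P)/(RT)].
(E_Q−E_P)/(RT) = (51.4−33.2)×10³/(8.314×528) = 18200/4390 = 4.146.
k_P/k_Q = (2.74×10^6/2.62×10^8)·exp(4.146) = 0.01046 × 63.18 = 0.661.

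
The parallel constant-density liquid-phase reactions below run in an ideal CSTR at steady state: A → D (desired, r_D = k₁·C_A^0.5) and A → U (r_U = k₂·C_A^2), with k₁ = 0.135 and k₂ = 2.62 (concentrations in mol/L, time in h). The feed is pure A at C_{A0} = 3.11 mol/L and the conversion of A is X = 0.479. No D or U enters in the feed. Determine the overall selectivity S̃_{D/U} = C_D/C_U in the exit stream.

Exit C_A = C_{A0}(1−X) = 3.11×0.521 = 1.620 mol/L.
In a CSTR the entire volume is at exit conditions, so r_D = 0.135×1.620^0.5 = 0.1718 and r_U = 2.62×1.620^2 = 6.879.
Overall selectivity = C_D/C_U = r_Dτ/(r_Uτ) = r_D/r_U = 0.0250.

0.0250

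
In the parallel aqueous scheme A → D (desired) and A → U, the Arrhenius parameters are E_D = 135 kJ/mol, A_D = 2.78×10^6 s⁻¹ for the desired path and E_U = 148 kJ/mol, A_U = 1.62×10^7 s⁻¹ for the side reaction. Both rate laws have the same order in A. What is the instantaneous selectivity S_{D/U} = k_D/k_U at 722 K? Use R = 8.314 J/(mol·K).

With equal orders, S_{D/U} = k_D/k_U = (A_D/A_U)·exp[(E_U−E_D)/(RT)].
(E_U−E_D)/(RT) = (148−135)×10³/(8.314×722) = 13000/6003 = 2.166.
k_D/k_U = (2.78×10^6/1.62×10^7)·exp(2.166) = 0.1716 × 8.721 = 1.50.
Since E_D < E_U, lowering the temperature improves selectivity toward D.

1.50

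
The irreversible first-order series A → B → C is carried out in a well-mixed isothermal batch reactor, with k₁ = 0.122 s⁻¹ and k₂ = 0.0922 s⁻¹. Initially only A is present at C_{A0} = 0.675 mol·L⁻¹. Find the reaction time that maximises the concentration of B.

9.40 s

Setting dC_B/dt = 0 gives t_opt = ln(k₂/k₁)/(k₂−k₁).
= ln(0.0922/0.122)/(0.0922−0.122) = ln(0.7557)/-0.02980 = -0.2801/-0.02980 = 9.40 s.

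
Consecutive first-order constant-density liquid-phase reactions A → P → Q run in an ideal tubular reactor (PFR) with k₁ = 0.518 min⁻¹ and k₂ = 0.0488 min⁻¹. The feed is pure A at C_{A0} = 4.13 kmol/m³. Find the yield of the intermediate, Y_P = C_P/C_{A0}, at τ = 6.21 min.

Solving the coupled first-order balances gives C_P(τ) = [k₁/(k₂−k₁)]·C_{A0}·(e^(−k₁τ) − e^(−k₂τ)).
e^(−k₁τ) = e^(−0.518×6.21) = e^(−3.217) = 0.04008; e^(−k₂τ) = e^(−0.3030) = 0.7386.
C_P = 0.518×4.13/(0.0488−0.518) × (0.04008−0.7386) = (-4.560)×(-0.6985) = 3.185 kmol/m³.
Y_P = C_P/C_{A0} = 3.185/4.13 = 0.771.

0.771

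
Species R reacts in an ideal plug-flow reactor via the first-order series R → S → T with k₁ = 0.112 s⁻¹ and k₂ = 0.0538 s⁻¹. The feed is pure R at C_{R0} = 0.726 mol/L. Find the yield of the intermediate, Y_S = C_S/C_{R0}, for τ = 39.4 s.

0.208

Solving the coupled first-order balances gives C_S(τ) = [k₁/(k₂−k₁)]·C_{R0}·(e^(−k₁τ) − e^(−k₂τ)).
e^(−k₁τ) = e^(−0.112×39.4) = e^(−4.413) = 0.01212; e^(−k₂τ) = e^(−2.120) = 0.1201.
C_S = 0.112×0.726/(0.0538−0.112) × (0.01212−0.1201) = (-1.397)×(-0.1079) = 0.1508 mol/L.
Y_S = C_S/C_{R0} = 0.1508/0.726 = 0.208.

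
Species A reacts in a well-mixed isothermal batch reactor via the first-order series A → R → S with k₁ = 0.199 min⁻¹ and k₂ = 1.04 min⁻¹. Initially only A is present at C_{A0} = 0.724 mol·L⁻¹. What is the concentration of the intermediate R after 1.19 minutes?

Solving the coupled first-order balances gives C_R(t) = [k₁/(k₂−k₁)]·C_{A0}·(e^(−k₁t) − e^(−k₂t)).
e^(−k₁t) = e^(−0.199×1.19) = e^(−0.2368) = 0.7891; e^(−k₂t) = e^(−1.238) = 0.2901.
C_R = 0.199×0.724/(1.04−0.199) × (0.7891−0.2901) = 0.1713×0.4991 = 0.08550 mol·L⁻¹.

0.0855 mol·L⁻¹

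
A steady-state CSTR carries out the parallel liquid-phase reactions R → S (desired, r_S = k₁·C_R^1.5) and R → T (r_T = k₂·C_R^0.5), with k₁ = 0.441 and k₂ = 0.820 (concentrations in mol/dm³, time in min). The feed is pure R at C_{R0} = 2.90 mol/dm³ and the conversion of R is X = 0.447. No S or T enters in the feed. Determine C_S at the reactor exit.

Exit C_R = C_{R0}(1−X) = 2.90×0.553 = 1.604 mol/dm³.
Rates in a CSTR are evaluated at the outlet concentration: r_S = 0.441×1.604^1.5 = 0.8956, r_T = 0.820×1.604^0.5 = 1.038.
Fraction of consumed R going to S: r_S/(r_S+r_T) = 0.4631.
C_S = 0.4631·C_{R0}·X = 0.4631×2.90×0.447 = 0.600 mol/dm³.

0.600 mol/dm³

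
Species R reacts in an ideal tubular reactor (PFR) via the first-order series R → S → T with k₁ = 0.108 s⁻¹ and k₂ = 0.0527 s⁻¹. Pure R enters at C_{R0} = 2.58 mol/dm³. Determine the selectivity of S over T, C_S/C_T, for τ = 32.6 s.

0.432

For first-order series with pure R initially, C_S(τ) = k₁C_{R0}/(k₂−k₁)·(e^(−k₁τ) − e^(−k₂τ)).
e^(−k₁τ) = e^(−0.108×32.6) = e^(−3.521) = 0.02958; e^(−k₂τ) = e^(−1.718) = 0.1794.
C_S = 0.108×2.58/(0.0527−0.108) × (0.02958−0.1794) = (-5.039)×(-0.1498) = 0.7550 mol/dm³.
C_R = C_{R0}e^(−k₁τ) = 0.07631 mol/dm³, so C_T = C_{R0}−C_R−C_S = 1.749 mol/dm³; C_S/C_T = 0.432.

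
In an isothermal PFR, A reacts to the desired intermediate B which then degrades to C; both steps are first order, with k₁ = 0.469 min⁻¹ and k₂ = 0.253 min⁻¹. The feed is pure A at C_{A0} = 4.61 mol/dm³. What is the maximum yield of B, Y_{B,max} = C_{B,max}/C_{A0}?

For a first-order series the maximum intermediate yield is C_{B,max}/C_{A0} = (k₁/k₂)^[k₂/(k₂−k₁)].
= (0.469/0.253)^(0.253/(0.253−0.469)) = (1.854)^(-1.171) = 0.4853.

0.485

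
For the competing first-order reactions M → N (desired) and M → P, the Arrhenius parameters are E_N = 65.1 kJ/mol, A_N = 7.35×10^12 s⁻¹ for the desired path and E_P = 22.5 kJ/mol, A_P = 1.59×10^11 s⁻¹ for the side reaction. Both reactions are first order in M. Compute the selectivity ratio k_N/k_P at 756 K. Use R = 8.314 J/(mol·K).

0.0527

k_N/k_P = (A_N/A_P)·exp[−(E_N−E_P)/(RT)] = (A_N/A_P)·exp[(E_P−E_N)/(RT)].
(E_P−E_N)/(RT) = (22.5−65.1)×10³/(8.314×756) = -42600/6285 = -6.778.
k_N/k_P = (7.35×10^12/1.59×10^11)·exp(-6.778) = 46.23 × 0.001139 = 0.0527.
Since E_N > E_P, raising the temperature improves selectivity toward N.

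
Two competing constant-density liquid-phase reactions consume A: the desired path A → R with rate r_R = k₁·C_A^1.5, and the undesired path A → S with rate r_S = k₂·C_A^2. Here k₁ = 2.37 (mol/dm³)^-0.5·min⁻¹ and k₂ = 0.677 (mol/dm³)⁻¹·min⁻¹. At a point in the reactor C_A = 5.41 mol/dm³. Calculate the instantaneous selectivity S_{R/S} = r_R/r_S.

1.51

S_{R/S} = r_R/r_S = (k₁·C_A^1.5)/(k₂·C_A^2) = (k₁/k₂)·C_A^-0.5.
= (2.37×5.410^1.5) / (0.677×5.410^2) = 29.82/19.81 = 1.51.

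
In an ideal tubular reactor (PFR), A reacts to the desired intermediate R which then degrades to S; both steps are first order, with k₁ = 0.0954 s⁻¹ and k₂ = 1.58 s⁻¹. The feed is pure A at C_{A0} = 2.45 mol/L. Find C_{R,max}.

For a first-order series the maximum intermediate yield is C_{R,max}/C_{A0} = (k₁/k₂)^[k₂/(k₂−k₁)].
= (0.0954/1.58)^(1.58/(1.58−0.0954)) = (0.06038)^(1.064) = 0.05041.
C_{R,max} = 0.05041×2.45 = 0.124 mol/L.

0.124 mol/L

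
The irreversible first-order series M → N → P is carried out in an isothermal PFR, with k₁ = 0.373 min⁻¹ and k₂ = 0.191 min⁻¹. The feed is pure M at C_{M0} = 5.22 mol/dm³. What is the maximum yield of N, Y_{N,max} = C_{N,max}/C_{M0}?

0.495

Evaluating C_N at τ_opt = ln(k₂/k₁)/(k₂−k₁) gives C_{N,max}/C_{M0} = (k₁/k₂)^[k₂/(k₂−k₁)].
= (0.373/0.191)^(0.191/(0.191−0.373)) = (1.953)^(-1.049) = 0.4954.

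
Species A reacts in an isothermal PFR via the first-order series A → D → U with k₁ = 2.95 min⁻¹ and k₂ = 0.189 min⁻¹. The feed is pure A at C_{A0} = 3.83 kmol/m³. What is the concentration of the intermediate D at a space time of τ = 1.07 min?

For first-order series with pure A initially, C_D(τ) = k₁C_{A0}/(k₂−k₁)·(e^(−k₁τ) − e^(−k₂τ)).
e^(−k₁τ) = e^(−2.95×1.07) = e^(−3.157) = 0.04257; e^(−k₂τ) = e^(−0.2022) = 0.8169.
C_D = 2.95×3.83/(0.189−2.95) × (0.04257−0.8169) = (-4.092)×(-0.7743) = 3.169 kmol/m³.

3.17 kmol/m³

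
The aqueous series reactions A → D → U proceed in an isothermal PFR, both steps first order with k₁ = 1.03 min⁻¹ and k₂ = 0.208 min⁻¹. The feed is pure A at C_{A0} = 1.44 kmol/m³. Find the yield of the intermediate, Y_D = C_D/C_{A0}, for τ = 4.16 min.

For first-order series with pure A initially, C_D(τ) = k₁C_{A0}/(k₂−k₁)·(e^(−k₁τ) − e^(−k₂τ)).
e^(−k₁τ) = e^(−1.03×4.16) = e^(−4.285) = 0.01378; e^(−k₂τ) = e^(−0.8653) = 0.4209.
C_D = 1.03×1.44/(0.208−1.03) × (0.01378−0.4209) = (-1.804)×(-0.4072) = 0.7347 kmol/m³.
Y_D = C_D/C_{A0} = 0.7347/1.44 = 0.510.

0.510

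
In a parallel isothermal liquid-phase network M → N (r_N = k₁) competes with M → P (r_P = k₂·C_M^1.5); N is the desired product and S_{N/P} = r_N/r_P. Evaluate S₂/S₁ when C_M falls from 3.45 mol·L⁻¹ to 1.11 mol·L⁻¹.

S_{N/P} = (k₁/k₂)·C_M^-1.5, so S₂/S₁ = (C_{M,2}/C_{M,1})^-1.5.
= (1.11/3.45)^(-1.5) = (0.3217)^(-1.5) = 5.48.
Selectivity toward N rises as C_M falls — low-concentration operation is favoured.

5.48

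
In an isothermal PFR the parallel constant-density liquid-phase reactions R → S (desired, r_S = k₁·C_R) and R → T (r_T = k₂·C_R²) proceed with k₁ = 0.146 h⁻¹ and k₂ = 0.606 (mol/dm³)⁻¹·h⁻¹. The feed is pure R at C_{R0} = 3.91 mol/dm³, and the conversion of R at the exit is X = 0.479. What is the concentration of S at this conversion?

C_R = C_{R0}(1−X) = 2.037 mol/dm³.
Along a PFR/batch, dC_S/dC_R = −r_S/(r_S+r_T) = −k₁/(k₁+k₂·C_R).
Integrating from C_{R0} to C_R: C_S = (0.146/0.606)·ln[(0.146+0.606·3.91)/(0.146+0.606·2.04)] = 0.2409·ln(2.515/1.380) = 0.1446 mol/dm³.

0.145 mol/dm³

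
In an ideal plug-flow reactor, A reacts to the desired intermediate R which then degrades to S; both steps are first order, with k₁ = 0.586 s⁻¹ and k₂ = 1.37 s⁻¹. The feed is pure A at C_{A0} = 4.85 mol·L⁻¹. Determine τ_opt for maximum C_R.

For first-order series the maximum of C_R occurs at τ_opt = ln(k₂/k₁)/(k₂−k₁).
= ln(1.37/0.586)/(1.37−0.586) = ln(2.338)/0.7840 = 0.8492/0.7840 = 1.08 s.

1.08 s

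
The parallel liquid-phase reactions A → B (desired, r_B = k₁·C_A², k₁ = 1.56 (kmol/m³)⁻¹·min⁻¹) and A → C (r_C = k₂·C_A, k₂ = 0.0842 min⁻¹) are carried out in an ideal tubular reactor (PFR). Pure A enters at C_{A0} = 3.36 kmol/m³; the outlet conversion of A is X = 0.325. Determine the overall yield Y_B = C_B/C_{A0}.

C_A = C_{A0}(1−X) = 2.268 kmol/m³.
Along a PFR/batch, dC_C/dC_A = −r_C/(r_B+r_C) = −k₂/(k₂+k₁·C_A).
Integrating from C_{A0} to C_A: C_C = (0.0842/1.56)·ln[(0.0842+1.56·3.36)/(0.0842+1.56·2.27)] = 0.05397·ln(5.326/3.622) = 0.02080 kmol/m³.
Then C_B = (C_{A0}−C_A) − C_C = 1.092 − 0.02080 = 1.071 kmol/m³.
Y_B = C_B/C_{A0} = 1.071/3.36 = 0.319.

0.319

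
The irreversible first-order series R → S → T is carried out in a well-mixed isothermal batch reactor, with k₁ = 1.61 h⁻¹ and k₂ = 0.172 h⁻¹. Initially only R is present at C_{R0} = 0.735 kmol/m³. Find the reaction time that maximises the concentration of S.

1.56 h

Setting dC_S/dt = 0 gives t_opt = ln(k₂/k₁)/(k₂−k₁).
= ln(0.172/1.61)/(0.172−1.61) = ln(0.1068)/-1.438 = -2.236/-1.438 = 1.56 h.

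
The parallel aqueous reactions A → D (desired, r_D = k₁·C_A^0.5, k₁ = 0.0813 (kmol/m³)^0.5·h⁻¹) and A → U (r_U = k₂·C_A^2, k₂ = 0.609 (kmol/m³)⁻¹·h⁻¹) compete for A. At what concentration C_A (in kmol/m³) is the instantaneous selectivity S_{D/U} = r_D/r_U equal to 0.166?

S_{D/U} = (k₁/k₂)·C_A^-1.5 ⇒ C_A = (S·k₂/k₁)^(1/(-1.5)).
= (0.166×0.609/0.0813)^(-0.6667) = (1.243)^(-0.6667) = 0.865 kmol/m³.

0.865 kmol/m³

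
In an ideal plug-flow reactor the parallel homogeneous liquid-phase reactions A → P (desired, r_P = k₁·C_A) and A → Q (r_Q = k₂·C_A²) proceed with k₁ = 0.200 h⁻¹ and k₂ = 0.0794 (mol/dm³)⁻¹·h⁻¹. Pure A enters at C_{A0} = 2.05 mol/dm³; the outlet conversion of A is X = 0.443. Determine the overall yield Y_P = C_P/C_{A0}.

C_A = C_{A0}(1−X) = 1.142 mol/dm³.
Along a PFR/batch, dC_P/dC_A = −r_P/(r_P+r_Q) = −k₁/(k₁+k₂·C_A).
Integrating from C_{A0} to C_A: C_P = (0.200/0.0794)·ln[(0.200+0.0794·2.05)/(0.200+0.0794·1.14)] = 2.519·ln(0.3628/0.2907) = 0.5582 mol/dm³.
Y_P = C_P/C_{A0} = 0.5582/2.05 = 0.272.

0.272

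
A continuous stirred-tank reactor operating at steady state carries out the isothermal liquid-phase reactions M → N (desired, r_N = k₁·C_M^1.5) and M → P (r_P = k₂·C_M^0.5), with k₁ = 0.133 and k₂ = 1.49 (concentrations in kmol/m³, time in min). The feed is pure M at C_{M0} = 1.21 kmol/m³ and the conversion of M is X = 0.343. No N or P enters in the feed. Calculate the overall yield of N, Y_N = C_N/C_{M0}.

Exit C_M = C_{M0}(1−X) = 1.21×0.657 = 0.7950 kmol/m³.
Rates in a CSTR are evaluated at the outlet concentration: r_N = 0.133×0.7950^1.5 = 0.09427, r_P = 1.49×0.7950^0.5 = 1.329.
Fraction of consumed M going to N: r_N/(r_N+r_P) = 0.06626.
C_N = 0.06626·C_{M0}·X = 0.06626×1.21×0.343 = 0.0275 kmol/m³; Y_N = C_N/C_{M0} = 0.0227.

0.0227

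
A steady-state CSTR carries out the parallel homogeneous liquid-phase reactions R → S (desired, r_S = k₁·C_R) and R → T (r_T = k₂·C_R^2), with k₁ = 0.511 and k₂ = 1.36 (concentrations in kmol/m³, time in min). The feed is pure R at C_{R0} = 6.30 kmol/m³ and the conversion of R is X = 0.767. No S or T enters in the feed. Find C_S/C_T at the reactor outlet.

0.256

Exit C_R = C_{R0}(1−X) = 6.30×0.233 = 1.468 kmol/m³.
In a CSTR the entire volume is at exit conditions, so r_S = 0.511×1.468 = 0.7501 and r_T = 1.36×1.468^2 = 2.930.
Overall selectivity = C_S/C_T = r_Sτ/(r_Tτ) = r_S/r_T = 0.256.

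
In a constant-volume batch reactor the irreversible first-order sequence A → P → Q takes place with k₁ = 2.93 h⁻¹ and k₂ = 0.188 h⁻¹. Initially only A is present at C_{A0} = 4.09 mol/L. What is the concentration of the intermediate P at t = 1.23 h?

For first-order series with pure A initially, C_P(t) = k₁C_{A0}/(k₂−k₁)·(e^(−k₁t) − e^(−k₂t)).
e^(−k₁t) = e^(−2.93×1.23) = e^(−3.604) = 0.02722; e^(−k₂t) = e^(−0.2312) = 0.7935.
C_P = 2.93×4.09/(0.188−2.93) × (0.02722−0.7935) = (-4.370)×(-0.7663) = 3.349 mol/L.

3.35 mol/L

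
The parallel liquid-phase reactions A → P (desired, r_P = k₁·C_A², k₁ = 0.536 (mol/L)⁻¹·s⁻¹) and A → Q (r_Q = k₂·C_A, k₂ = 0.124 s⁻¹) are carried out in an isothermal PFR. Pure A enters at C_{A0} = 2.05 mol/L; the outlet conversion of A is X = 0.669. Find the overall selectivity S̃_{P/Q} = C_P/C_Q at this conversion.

5.45

C_A = C_{A0}(1−X) = 0.6785 mol/L.
Along a PFR/batch, dC_Q/dC_A = −r_Q/(r_P+r_Q) = −k₂/(k₂+k₁·C_A).
Integrating from C_{A0} to C_A: C_Q = (0.124/0.536)·ln[(0.124+0.536·2.05)/(0.124+0.536·0.679)] = 0.2313·ln(1.223/0.4877) = 0.2126 mol/L.
Then C_P = (C_{A0}−C_A) − C_Q = 1.371 − 0.2126 = 1.159 mol/L.
S̃_{P/Q} = C_P/C_Q = 1.159/0.2126 = 5.45.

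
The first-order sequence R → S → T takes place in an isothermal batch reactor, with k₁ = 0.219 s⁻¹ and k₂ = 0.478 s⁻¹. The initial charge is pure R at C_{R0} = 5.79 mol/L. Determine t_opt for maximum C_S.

3.01 s

Setting dC_S/dt = 0 gives t_opt = ln(k₂/k₁)/(k₂−k₁).
= ln(0.478/0.219)/(0.478−0.219) = ln(2.183)/0.2590 = 0.7805/0.2590 = 3.01 s.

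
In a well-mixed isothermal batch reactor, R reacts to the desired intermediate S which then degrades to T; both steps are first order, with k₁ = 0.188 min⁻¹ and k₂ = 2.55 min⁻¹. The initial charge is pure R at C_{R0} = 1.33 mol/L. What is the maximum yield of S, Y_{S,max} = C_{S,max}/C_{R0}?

0.0599

At the optimum, C_{S,max}/C_{R0} = (k₁/k₂)^[k₂/(k₂−k₁)].
= (0.188/2.55)^(2.55/(2.55−0.188)) = (0.07373)^(1.080) = 0.05991.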